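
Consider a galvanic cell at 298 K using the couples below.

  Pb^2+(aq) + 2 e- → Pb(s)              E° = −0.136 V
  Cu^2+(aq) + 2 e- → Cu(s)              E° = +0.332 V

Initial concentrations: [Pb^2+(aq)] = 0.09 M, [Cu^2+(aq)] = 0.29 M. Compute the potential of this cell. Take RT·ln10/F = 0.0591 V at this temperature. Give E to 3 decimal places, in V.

The Cu²⁺/Cu couple has the more positive E°, so it is the cathode; Pb²⁺/Pb is the anode.
The standard potential is +0.332 − (−0.136) = +0.468 V and the balanced reaction transfers n = 2 electrons.
Balancing gives Cu^2+(aq) + Pb(s) → Cu(s) + Pb^2+(aq); hence Q = [Pb^2+(aq)] / [Cu^2+(aq)] = 0.31 (log Q = −0.508).
E = E° − (0.0591/n)·log Q = +0.468 − (0.0591/2)(−0.508) = +0.483 V.

+0.483 V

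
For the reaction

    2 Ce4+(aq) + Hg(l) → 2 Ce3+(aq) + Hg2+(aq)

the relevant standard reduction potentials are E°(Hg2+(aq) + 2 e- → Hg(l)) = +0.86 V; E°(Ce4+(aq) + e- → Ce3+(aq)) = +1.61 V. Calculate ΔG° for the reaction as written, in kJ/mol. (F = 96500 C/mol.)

In the reaction as written Ce4+(aq) is reduced, so the Ce⁴⁺/Ce³⁺ couple is the cathode and Hg²⁺/Hg is the anode.
E°cell = +1.61 − (+0.86) = +0.75 V; balancing electrons gives n = 2.
ΔG° = −nFE°cell = −(2)(96500)(+0.75) J/mol = −145 kJ/mol.

−145 kJ/mol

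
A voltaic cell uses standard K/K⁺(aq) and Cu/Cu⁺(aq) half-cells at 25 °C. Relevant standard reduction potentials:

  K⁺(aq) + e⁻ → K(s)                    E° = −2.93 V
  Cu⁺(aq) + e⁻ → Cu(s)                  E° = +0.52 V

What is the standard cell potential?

The Cu⁺/Cu couple has the higher E°, so Cu ion is reduced (cathode) and K is oxidized (anode).
E°cell = E°(cathode) − E°(anode) = +0.52 − (−2.93) = +3.45 V.

+3.45 V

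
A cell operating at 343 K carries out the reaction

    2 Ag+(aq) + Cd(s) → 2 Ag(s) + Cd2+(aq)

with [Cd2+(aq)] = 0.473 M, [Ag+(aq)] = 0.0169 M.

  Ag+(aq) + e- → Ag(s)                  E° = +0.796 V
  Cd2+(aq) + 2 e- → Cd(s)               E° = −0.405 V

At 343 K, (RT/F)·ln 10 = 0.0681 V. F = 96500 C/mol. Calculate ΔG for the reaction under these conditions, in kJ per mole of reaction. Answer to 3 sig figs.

With Ag⁺/Ag reduced at the cathode, E°cell = +0.796 − (−0.405) = +1.201 V and n = 2.
Q = [Cd2+(aq)] / [Ag+(aq)]^2 = 1.66×10^3, so log Q = 3.219 and E = +1.201 − (0.0681/2)(3.219) = +1.0914 V.
Finally ΔG = −nFE = −(2)(96500 C/mol)(+1.0914 V) = −211 kJ/mol.

−211 kJ/mol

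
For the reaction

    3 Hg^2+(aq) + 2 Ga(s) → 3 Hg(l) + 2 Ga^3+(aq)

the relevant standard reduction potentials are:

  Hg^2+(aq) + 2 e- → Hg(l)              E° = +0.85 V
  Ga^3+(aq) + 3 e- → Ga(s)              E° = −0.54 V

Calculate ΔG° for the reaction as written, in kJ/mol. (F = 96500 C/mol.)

In the reaction as written Hg^2+(aq) is reduced, so the Hg²⁺/Hg couple is the cathode and Ga³⁺/Ga is the anode.
E°cell = +0.85 − (−0.54) = +1.39 V; balancing electrons gives n = 6.
ΔG° = −nFE°cell = −(6)(96500)(+1.39) J/mol = −805 kJ/mol.

−805 kJ/mol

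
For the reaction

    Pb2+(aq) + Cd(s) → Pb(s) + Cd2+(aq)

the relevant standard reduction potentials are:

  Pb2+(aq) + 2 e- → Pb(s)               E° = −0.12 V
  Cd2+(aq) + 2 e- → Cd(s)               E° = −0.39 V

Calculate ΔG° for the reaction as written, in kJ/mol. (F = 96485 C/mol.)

−52.1 kJ/mol

In the reaction as written Pb2+(aq) is reduced, so the Pb²⁺/Pb couple is the cathode and Cd²⁺/Cd is the anode.
E°cell = −0.12 − (−0.39) = +0.27 V; balancing electrons gives n = 2.
ΔG° = −nFE°cell = −(2)(96485)(+0.27) J/mol = −52.1 kJ/mol.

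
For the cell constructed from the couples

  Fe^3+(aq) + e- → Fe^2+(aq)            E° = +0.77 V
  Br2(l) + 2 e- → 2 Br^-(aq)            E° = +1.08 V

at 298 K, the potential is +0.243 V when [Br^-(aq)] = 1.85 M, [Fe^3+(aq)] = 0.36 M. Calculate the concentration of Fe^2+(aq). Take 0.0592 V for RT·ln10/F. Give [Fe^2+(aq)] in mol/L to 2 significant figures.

The Br₂/Br⁻ couple has the larger reduction potential, so it is the cathode: E°cell = +1.08 − (+0.77) = +0.31 V and n = 2.
From the Nernst equation, log Q = n(E° − E)/0.0592 = 2·(+0.31 − (+0.243))/0.0592 = 2.264.
For Br2(l) + 2 Fe^2+(aq) → 2 Br^-(aq) + 2 Fe^3+(aq), the reaction quotient is Q = ([Br^-(aq)]^2·[Fe^3+(aq)]^2) / [Fe^2+(aq)]^2.
Substituting the known concentrations and solving, log [Fe^2+(aq)] = −1.309 and [Fe^2+(aq)] = 0.049 M.

0.049 M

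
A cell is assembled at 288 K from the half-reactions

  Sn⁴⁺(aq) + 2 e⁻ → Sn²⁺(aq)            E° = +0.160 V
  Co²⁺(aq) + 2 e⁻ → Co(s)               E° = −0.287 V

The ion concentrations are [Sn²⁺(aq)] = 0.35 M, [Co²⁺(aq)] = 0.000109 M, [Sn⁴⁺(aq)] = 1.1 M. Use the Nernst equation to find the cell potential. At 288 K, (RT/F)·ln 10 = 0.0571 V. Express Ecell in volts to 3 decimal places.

Since E°(Sn⁴⁺/Sn²⁺) > E°(Co²⁺/Co), Sn⁴⁺/Sn²⁺ serves as the cathode.
E°cell = +0.160 − (−0.287) = +0.447 V, with n = 2 electrons transferred.
The balanced reaction is Sn⁴⁺(aq) + Co(s) → Sn²⁺(aq) + Co²⁺(aq), so Q = ([Sn²⁺(aq)]·[Co²⁺(aq)]) / [Sn⁴⁺(aq)] = 3.47×10^−5 and log Q = −4.460.
By the Nernst equation, E = +0.447 − (0.0571/2)·(−4.460) = +0.574 V.

+0.574 V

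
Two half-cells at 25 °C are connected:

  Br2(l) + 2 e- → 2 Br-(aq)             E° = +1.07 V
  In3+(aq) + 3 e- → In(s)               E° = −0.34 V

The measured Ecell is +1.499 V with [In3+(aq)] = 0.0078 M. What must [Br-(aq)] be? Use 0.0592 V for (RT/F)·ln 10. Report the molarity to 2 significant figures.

0.16 M

With Br₂/Br⁻ at the cathode and In³⁺/In at the anode, E°cell = +1.07 − (−0.34) = +1.41 V (n = 6).
Rearranging E = E° − (0.0592/n)·log Q gives log Q = 6(+1.41 − (+1.499))/0.0592 = −9.020.
Balancing electrons gives 3 Br2(l) + 2 In(s) → 6 Br-(aq) + 2 In3+(aq); thus Q = [Br-(aq)]^6·[In3+(aq)]^2.
Isolating [Br-(aq)] in Q = 10^{−9.020} yields log [Br-(aq)] = −0.801, i.e. 0.16 M.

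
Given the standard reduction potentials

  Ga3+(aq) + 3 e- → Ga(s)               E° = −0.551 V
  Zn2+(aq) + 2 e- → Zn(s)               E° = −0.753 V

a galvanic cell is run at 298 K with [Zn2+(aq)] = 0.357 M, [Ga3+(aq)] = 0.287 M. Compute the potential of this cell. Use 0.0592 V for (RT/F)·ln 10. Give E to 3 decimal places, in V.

Ga³⁺/Ga is reduced (cathode, E° = −0.551 V) and Zn²⁺/Zn is oxidized (anode).
E°cell = −0.551 − (−0.753) = +0.202 V, with n = 6 electrons transferred.
For the overall reaction 2 Ga3+(aq) + 3 Zn(s) → 2 Ga(s) + 3 Zn2+(aq), Q = [Zn2+(aq)]^3 / [Ga3+(aq)]^2 = 0.552, giving log Q = −0.258.
By the Nernst equation, E = +0.202 − (0.0592/6)·(−0.258) = +0.205 V.

+0.205 V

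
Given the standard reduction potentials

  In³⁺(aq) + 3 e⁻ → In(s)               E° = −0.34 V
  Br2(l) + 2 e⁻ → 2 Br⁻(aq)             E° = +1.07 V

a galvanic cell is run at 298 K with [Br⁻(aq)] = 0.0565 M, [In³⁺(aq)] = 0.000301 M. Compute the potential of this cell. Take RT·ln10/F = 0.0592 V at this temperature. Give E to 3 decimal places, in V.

Br₂/Br⁻ is reduced (cathode, E° = +1.07 V) and In³⁺/In is oxidized (anode).
E°cell = E°cat − E°an = +1.07 − (−0.34) = +1.41 V; n = 6.
For the overall reaction 3 Br2(l) + 2 In(s) → 6 Br⁻(aq) + 2 In³⁺(aq), Q = [Br⁻(aq)]^6·[In³⁺(aq)]^2 = 2.95×10^−15, giving log Q = −14.531.
E = E° − (0.0592/n)·log Q = +1.41 − (0.0592/6)(−14.531) = +1.553 V.

+1.553 V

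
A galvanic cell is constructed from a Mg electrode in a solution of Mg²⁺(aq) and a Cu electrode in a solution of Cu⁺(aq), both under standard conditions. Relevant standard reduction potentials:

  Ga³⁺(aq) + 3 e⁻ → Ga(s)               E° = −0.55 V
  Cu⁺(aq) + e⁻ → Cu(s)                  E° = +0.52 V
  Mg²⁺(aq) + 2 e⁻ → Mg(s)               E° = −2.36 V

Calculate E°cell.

+2.88 V

Of the two couples in this cell, the one with the more positive reduction potential is reduced at the cathode: here that is Cu⁺/Cu (+0.52 V); Mg²⁺/Mg (−2.36 V) is the anode.
E°cell = E°(cathode) − E°(anode) = +0.52 − (−2.36) = +2.88 V.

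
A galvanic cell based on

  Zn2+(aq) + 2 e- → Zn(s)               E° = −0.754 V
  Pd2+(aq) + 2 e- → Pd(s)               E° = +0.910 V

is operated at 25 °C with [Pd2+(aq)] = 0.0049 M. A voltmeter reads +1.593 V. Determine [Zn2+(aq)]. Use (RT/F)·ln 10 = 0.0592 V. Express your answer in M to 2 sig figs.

With Pd²⁺/Pd at the cathode and Zn²⁺/Zn at the anode, E°cell = +0.910 − (−0.754) = +1.664 V (n = 2).
Since E = E° − (0.0592/n)·log Q, log Q = n(E° − E)/0.0592 = 2.399.
For Pd2+(aq) + Zn(s) → Pd(s) + Zn2+(aq), the reaction quotient is Q = [Zn2+(aq)] / [Pd2+(aq)].
Solving for the unknown gives log [Zn2+(aq)] = 0.089, so [Zn2+(aq)] ≈ 1.2 M.

1.2 M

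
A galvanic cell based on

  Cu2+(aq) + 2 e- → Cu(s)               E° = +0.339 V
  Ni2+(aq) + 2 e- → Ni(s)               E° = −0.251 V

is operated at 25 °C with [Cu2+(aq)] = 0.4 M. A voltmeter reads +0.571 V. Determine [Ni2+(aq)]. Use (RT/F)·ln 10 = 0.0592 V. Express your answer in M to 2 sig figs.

The Cu²⁺/Cu couple has the larger reduction potential, so it is the cathode: E°cell = +0.339 − (−0.251) = +0.590 V and n = 2.
From the Nernst equation, log Q = n(E° − E)/0.0592 = 2·(+0.590 − (+0.571))/0.0592 = 0.642.
The balanced reaction is Cu2+(aq) + Ni(s) → Cu(s) + Ni2+(aq), so Q = [Ni2+(aq)] / [Cu2+(aq)].
Solving for the unknown gives log [Ni2+(aq)] = 0.244, so [Ni2+(aq)] ≈ 1.8 M.

1.8 M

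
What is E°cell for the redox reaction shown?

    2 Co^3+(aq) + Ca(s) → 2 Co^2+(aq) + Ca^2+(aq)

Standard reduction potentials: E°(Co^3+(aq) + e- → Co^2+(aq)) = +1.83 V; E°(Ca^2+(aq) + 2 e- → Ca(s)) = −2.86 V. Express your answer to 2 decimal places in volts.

Co^3+(aq) gains electrons, so the Co³⁺/Co²⁺ couple is the cathode; the Ca²⁺/Ca couple is the anode.
E°cell = E°(cathode) − E°(anode) = +1.83 − (−2.86) = +4.69 V.

+4.69 V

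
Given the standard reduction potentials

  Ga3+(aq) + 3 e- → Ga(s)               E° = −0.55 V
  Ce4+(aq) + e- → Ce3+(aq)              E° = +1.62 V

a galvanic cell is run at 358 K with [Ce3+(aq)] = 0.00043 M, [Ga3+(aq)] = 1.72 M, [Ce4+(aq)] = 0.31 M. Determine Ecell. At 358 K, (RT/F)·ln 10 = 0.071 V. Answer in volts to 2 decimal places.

The Ce⁴⁺/Ce³⁺ couple has the more positive E°, so it is the cathode; Ga³⁺/Ga is the anode.
E°cell = E°cat − E°an = +1.62 − (−0.55) = +2.17 V; n = 3.
For the overall reaction 3 Ce4+(aq) + Ga(s) → 3 Ce3+(aq) + Ga3+(aq), Q = ([Ce3+(aq)]^3·[Ga3+(aq)]) / [Ce4+(aq)]^3 = 4.59×10^−9, giving log Q = −8.338.
Applying E = E° − (RT ln10/nF)·log Q gives +2.17 − (0.071/3)(−8.338) = +2.37 V.

+2.37 V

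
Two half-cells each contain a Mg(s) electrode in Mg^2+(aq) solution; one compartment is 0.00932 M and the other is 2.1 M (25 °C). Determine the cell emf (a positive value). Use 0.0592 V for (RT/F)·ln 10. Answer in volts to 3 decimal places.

For a concentration cell E°cell = 0, since both electrodes use the same couple.
The compartment with the higher Mg^2+(aq) concentration (2.1 M) acts as the cathode; ions are reduced there and produced at the dilute (0.00932 M) anode.
With n = 2, Ecell = −(0.0592/2)·log([dilute]/[conc]) = −(0.0592/2)·log(0.00932/2.1) = +0.070 V.

0.070 V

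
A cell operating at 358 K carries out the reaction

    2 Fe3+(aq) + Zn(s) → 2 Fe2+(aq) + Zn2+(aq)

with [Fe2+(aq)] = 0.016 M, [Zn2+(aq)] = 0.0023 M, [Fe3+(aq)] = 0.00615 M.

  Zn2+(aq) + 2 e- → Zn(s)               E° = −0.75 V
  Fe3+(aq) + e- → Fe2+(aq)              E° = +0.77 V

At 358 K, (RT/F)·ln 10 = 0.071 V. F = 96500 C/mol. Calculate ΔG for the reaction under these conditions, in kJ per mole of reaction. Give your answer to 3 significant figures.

E°cell = +0.77 − (−0.75) = +1.52 V; the balanced reaction transfers n = 2 electrons.
The reaction quotient is ([Fe2+(aq)]^2·[Zn2+(aq)]) / [Fe3+(aq)]^2 = 0.0156; by Nernst, E = +1.52 − (0.071/2)(−1.808) = +1.5842 V.
Finally ΔG = −nFE = −(2)(96500 C/mol)(+1.5842 V) = −306 kJ/mol.

−306 kJ/mol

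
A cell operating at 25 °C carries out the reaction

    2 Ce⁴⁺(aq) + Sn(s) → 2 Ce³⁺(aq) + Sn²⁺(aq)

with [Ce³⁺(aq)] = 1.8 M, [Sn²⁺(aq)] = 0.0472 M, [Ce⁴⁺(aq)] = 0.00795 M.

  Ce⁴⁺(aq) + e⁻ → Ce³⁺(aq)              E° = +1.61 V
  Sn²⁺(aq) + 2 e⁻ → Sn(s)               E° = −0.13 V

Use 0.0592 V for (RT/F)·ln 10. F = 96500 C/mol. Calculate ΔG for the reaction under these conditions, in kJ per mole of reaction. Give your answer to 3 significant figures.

The standard cell potential is +1.61 − (−0.13) = +1.74 V, with n = 2 electrons in the balanced equation.
Q = ([Ce³⁺(aq)]^2·[Sn²⁺(aq)]) / [Ce⁴⁺(aq)]^2 = 2.42×10^3, so log Q = 3.384 and E = +1.74 − (0.0592/2)(3.384) = +1.6398 V.
Finally ΔG = −nFE = −(2)(96500 C/mol)(+1.6398 V) = −316 kJ/mol.

−316 kJ/mol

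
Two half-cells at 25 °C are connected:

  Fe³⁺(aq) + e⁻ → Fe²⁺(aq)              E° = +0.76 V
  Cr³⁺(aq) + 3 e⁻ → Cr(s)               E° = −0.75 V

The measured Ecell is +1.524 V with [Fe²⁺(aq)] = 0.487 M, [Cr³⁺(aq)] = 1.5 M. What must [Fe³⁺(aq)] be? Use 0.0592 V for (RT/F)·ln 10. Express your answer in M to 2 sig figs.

Fe³⁺/Fe²⁺ is the cathode (higher E°); E°cell = +0.76 − (−0.75) = +1.51 V with n = 3.
Rearranging E = E° − (0.0592/n)·log Q gives log Q = 3(+1.51 − (+1.524))/0.0592 = −0.709.
The balanced reaction is 3 Fe³⁺(aq) + Cr(s) → 3 Fe²⁺(aq) + Cr³⁺(aq), so Q = ([Fe²⁺(aq)]^3·[Cr³⁺(aq)]) / [Fe³⁺(aq)]^3.
Substituting the known concentrations and solving, log [Fe³⁺(aq)] = −0.017 and [Fe³⁺(aq)] = 0.96 M.

0.96 M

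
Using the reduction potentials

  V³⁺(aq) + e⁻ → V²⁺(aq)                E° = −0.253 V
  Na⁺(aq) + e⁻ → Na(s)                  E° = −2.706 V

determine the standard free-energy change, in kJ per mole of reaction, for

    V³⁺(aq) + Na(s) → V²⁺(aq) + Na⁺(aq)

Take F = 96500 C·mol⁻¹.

−237 kJ/mol

In the reaction as written V³⁺(aq) is reduced, so the V³⁺/V²⁺ couple is the cathode and Na⁺/Na is the anode.
E°cell = −0.253 − (−2.706) = +2.453 V; balancing electrons gives n = 1.
ΔG° = −nFE°cell = −(1)(96500)(+2.453) J/mol = −237 kJ/mol.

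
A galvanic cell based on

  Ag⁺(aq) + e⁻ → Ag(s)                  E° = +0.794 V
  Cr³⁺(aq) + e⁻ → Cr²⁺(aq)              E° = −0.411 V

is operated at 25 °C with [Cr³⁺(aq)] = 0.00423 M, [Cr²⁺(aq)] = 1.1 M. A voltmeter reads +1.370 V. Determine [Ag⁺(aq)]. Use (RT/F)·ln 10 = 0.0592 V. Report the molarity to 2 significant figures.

Ag⁺/Ag is the cathode (higher E°); E°cell = +0.794 − (−0.411) = +1.205 V with n = 1.
Rearranging E = E° − (0.0592/n)·log Q gives log Q = 1(+1.205 − (+1.370))/0.0592 = −2.787.
The balanced reaction is Ag⁺(aq) + Cr²⁺(aq) → Ag(s) + Cr³⁺(aq), so Q = [Cr³⁺(aq)] / ([Ag⁺(aq)]·[Cr²⁺(aq)]).
Substituting the known concentrations and solving, log [Ag⁺(aq)] = 0.372 and [Ag⁺(aq)] = 2.4 M.

2.4 M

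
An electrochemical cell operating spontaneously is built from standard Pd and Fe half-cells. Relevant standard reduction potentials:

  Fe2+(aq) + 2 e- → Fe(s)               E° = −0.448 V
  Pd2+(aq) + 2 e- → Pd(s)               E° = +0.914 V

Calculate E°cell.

The Pd²⁺/Pd couple has the higher E°, so Pd ion is reduced (cathode) and Fe is oxidized (anode).
E°cell = E°(cathode) − E°(anode) = +0.914 − (−0.448) = +1.362 V.

+1.362 V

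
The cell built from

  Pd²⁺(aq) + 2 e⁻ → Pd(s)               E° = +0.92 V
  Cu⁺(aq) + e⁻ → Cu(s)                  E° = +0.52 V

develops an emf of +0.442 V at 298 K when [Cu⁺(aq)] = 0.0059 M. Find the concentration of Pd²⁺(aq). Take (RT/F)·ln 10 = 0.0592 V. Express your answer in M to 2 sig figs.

Pd²⁺/Pd is the cathode (higher E°); E°cell = +0.92 − (+0.52) = +0.40 V with n = 2.
Since E = E° − (0.0592/n)·log Q, log Q = n(E° − E)/0.0592 = −1.419.
Balancing electrons gives Pd²⁺(aq) + 2 Cu(s) → Pd(s) + 2 Cu⁺(aq); thus Q = [Cu⁺(aq)]^2 / [Pd²⁺(aq)].
Isolating [Pd²⁺(aq)] in Q = 10^{−1.419} yields log [Pd²⁺(aq)] = −3.039, i.e. 0.00091 M.

0.00091 M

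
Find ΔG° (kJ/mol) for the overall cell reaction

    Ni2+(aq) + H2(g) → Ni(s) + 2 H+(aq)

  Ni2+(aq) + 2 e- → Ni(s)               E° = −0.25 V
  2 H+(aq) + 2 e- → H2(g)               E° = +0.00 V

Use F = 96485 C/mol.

In the reaction as written Ni2+(aq) is reduced, so the Ni²⁺/Ni couple is the cathode and 2H⁺/H₂ is the anode.
E°cell = −0.25 − (+0.00) = −0.25 V; balancing electrons gives n = 2.
ΔG° = −nFE°cell = −(2)(96485)(−0.25) J/mol = +48.2 kJ/mol.

+48.2 kJ/mol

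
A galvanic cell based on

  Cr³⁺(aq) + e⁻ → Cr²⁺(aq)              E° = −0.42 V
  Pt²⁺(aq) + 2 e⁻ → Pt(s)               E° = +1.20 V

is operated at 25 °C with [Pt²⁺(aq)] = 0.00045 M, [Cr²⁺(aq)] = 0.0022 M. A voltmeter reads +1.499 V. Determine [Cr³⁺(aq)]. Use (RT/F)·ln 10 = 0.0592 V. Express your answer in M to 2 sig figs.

0.0052 M

The Pt²⁺/Pt couple has the larger reduction potential, so it is the cathode: E°cell = +1.20 − (−0.42) = +1.62 V and n = 2.
Since E = E° − (0.0592/n)·log Q, log Q = n(E° − E)/0.0592 = 4.088.
Balancing electrons gives Pt²⁺(aq) + 2 Cr²⁺(aq) → Pt(s) + 2 Cr³⁺(aq); thus Q = [Cr³⁺(aq)]^2 / ([Pt²⁺(aq)]·[Cr²⁺(aq)]^2).
Solving for the unknown gives log [Cr³⁺(aq)] = −2.287, so [Cr³⁺(aq)] ≈ 0.0052 M.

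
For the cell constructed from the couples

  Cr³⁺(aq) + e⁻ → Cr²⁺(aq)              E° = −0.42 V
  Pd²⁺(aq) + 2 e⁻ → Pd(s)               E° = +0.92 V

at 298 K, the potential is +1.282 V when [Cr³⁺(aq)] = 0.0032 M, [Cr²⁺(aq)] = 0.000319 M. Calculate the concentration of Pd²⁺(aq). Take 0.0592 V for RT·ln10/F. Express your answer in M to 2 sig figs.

1.1 M

Pd²⁺/Pd is the cathode (higher E°); E°cell = +0.92 − (−0.42) = +1.34 V with n = 2.
Since E = E° − (0.0592/n)·log Q, log Q = n(E° − E)/0.0592 = 1.959.
The balanced reaction is Pd²⁺(aq) + 2 Cr²⁺(aq) → Pd(s) + 2 Cr³⁺(aq), so Q = [Cr³⁺(aq)]^2 / ([Pd²⁺(aq)]·[Cr²⁺(aq)]^2).
Isolating [Pd²⁺(aq)] in Q = 10^{1.959} yields log [Pd²⁺(aq)] = 0.044, i.e. 1.1 M.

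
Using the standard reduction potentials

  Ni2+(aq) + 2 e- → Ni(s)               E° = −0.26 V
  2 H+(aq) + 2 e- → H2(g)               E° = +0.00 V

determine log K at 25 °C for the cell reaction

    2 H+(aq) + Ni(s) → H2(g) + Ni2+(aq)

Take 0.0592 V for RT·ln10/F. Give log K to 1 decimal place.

The 2H⁺/H₂ couple is reduced (cathode); E°cell = +0.00 − (−0.26) = +0.26 V with n = 2.
At equilibrium E = 0, so log K = nE°cell / 0.0592 = (2)(+0.26) / 0.0592 = 8.8.

log K = 8.8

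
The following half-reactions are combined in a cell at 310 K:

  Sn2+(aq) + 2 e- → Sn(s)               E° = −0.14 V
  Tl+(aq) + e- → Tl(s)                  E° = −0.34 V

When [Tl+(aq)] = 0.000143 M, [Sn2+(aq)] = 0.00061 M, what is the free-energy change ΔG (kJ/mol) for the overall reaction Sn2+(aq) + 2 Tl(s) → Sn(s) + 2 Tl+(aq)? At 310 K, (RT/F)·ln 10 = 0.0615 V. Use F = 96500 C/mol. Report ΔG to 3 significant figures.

The standard cell potential is −0.14 − (−0.34) = +0.20 V, with n = 2 electrons in the balanced equation.
Q = [Tl+(aq)]^2 / [Sn2+(aq)] = 3.35×10^−5, so log Q = −4.475 and E = +0.20 − (0.0615/2)(−4.475) = +0.3376 V.
Finally ΔG = −nFE = −(2)(96500 C/mol)(+0.3376 V) = −65.2 kJ/mol.

−65.2 kJ/mol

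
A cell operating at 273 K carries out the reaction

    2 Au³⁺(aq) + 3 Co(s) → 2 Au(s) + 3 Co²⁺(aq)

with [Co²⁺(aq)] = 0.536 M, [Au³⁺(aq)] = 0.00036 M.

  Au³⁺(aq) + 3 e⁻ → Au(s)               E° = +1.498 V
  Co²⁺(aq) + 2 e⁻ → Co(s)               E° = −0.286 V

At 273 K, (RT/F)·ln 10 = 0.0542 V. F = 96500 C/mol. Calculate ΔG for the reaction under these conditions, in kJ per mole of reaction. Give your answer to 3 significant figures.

−1000 kJ/mol

E°cell = +1.498 − (−0.286) = +1.784 V; the balanced reaction transfers n = 6 electrons.
The reaction quotient is [Co²⁺(aq)]^3 / [Au³⁺(aq)]^2 = 1.19×10^6; by Nernst, E = +1.784 − (0.0542/6)(6.075) = +1.7291 V.
Then ΔG = −nFE = −6 × 96500 × +1.7291 J/mol = −1000 kJ/mol.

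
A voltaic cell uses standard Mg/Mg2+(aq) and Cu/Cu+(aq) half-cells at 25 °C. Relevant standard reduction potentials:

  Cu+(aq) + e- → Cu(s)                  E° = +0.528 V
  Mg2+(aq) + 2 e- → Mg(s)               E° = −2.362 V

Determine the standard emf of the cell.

Of the two couples in this cell, the one with the more positive reduction potential is reduced at the cathode: here that is Cu⁺/Cu (+0.528 V); Mg²⁺/Mg (−2.362 V) is the anode.
E°cell = E°(cathode) − E°(anode) = +0.528 − (−2.362) = +2.890 V.

+2.890 V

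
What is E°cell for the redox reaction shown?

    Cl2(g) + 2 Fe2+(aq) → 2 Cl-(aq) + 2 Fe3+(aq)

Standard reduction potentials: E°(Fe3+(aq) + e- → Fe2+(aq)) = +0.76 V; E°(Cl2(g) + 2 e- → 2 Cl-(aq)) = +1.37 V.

+0.61 V

In the reaction as written, Cl2(g) is reduced (cathode) and Fe3+(aq) is produced by oxidation at the anode.
E°cell = E°(cathode) − E°(anode) = +1.37 − (+0.76) = +0.61 V.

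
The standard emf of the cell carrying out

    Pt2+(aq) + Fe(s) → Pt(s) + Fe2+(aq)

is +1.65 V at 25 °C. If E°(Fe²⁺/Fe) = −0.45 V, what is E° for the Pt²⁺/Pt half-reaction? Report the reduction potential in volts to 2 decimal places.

In the reaction as written the Pt²⁺/Pt couple is reduced (cathode) and Fe²⁺/Fe is oxidized (anode), so E°cell = E°(Pt²⁺/Pt) − E°(Fe²⁺/Fe).
E°(Pt²⁺/Pt) = E°cell + E°(anode) = +1.65 + (−0.45) = +1.20 V.

+1.20 V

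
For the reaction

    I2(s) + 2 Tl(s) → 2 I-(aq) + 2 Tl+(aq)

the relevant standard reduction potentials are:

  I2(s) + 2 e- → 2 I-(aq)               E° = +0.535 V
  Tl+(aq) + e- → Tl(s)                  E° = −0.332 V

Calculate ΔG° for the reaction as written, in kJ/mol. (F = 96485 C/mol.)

In the reaction as written I2(s) is reduced, so the I₂/I⁻ couple is the cathode and Tl⁺/Tl is the anode.
E°cell = +0.535 − (−0.332) = +0.867 V; balancing electrons gives n = 2.
ΔG° = −nFE°cell = −(2)(96485)(+0.867) J/mol = −167 kJ/mol.

−167 kJ/mol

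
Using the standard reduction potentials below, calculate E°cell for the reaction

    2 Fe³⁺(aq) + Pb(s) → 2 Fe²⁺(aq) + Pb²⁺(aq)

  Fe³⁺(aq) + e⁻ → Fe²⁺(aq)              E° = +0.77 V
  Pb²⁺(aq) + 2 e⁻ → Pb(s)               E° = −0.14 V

+0.91 V

Fe³⁺(aq) gains electrons, so the Fe³⁺/Fe²⁺ couple is the cathode; the Pb²⁺/Pb couple is the anode.
E°cell = E°(cathode) − E°(anode) = +0.77 − (−0.14) = +0.91 V.
The positive value indicates the reaction is spontaneous as written.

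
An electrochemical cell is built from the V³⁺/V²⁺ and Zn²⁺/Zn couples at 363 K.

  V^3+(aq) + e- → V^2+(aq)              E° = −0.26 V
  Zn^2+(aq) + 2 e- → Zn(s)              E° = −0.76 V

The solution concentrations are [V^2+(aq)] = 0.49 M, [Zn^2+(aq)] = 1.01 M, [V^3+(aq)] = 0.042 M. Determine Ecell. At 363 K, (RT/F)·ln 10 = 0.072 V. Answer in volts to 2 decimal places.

+0.42 V

The V³⁺/V²⁺ couple has the more positive E°, so it is the cathode; Zn²⁺/Zn is the anode.
The standard potential is −0.26 − (−0.76) = +0.50 V and the balanced reaction transfers n = 2 electrons.
Balancing gives 2 V^3+(aq) + Zn(s) → 2 V^2+(aq) + Zn^2+(aq); hence Q = ([V^2+(aq)]^2·[Zn^2+(aq)]) / [V^3+(aq)]^2 = 137 (log Q = 2.138).
E = E° − (0.072/n)·log Q = +0.50 − (0.072/2)(2.138) = +0.42 V.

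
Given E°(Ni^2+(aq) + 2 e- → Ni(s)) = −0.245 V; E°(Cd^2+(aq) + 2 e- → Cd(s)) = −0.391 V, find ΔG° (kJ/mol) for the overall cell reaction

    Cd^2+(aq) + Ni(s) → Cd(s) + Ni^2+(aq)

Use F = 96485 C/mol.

+28.2 kJ/mol

In the reaction as written Cd^2+(aq) is reduced, so the Cd²⁺/Cd couple is the cathode and Ni²⁺/Ni is the anode.
E°cell = −0.391 − (−0.245) = −0.146 V; balancing electrons gives n = 2.
ΔG° = −nFE°cell = −(2)(96485)(−0.146) J/mol = +28.2 kJ/mol.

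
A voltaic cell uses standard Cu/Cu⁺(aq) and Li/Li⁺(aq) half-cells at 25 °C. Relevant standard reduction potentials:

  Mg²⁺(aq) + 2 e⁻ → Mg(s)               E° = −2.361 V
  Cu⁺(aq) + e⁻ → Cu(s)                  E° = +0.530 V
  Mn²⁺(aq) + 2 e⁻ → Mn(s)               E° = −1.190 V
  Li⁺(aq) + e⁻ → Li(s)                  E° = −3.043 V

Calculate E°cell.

+3.573 V

The Cu⁺/Cu couple has the higher E°, so Cu ion is reduced (cathode) and Li is oxidized (anode).
E°cell = E°(cathode) − E°(anode) = +0.530 − (−3.043) = +3.573 V.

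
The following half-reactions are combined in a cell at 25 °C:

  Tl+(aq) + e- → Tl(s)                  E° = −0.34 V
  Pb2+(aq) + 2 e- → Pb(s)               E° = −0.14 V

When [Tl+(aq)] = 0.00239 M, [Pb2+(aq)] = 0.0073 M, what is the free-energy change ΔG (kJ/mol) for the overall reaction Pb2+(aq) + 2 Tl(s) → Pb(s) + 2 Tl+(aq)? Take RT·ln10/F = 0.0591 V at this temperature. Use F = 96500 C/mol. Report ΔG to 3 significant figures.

E°cell = −0.14 − (−0.34) = +0.20 V; the balanced reaction transfers n = 2 electrons.
Q = [Tl+(aq)]^2 / [Pb2+(aq)] = 0.000782, so log Q = −3.107 and E = +0.20 − (0.0591/2)(−3.107) = +0.2918 V.
ΔG = −nFE = −(2)(96500)(+0.2918) J/mol = −56.3 kJ/mol.

−56.3 kJ/mol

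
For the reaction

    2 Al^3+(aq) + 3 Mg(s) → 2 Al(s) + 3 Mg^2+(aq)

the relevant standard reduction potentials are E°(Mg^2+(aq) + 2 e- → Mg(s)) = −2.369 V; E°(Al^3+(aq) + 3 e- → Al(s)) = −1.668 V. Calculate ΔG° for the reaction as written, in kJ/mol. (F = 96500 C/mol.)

In the reaction as written Al^3+(aq) is reduced, so the Al³⁺/Al couple is the cathode and Mg²⁺/Mg is the anode.
E°cell = −1.668 − (−2.369) = +0.701 V; balancing electrons gives n = 6.
ΔG° = −nFE°cell = −(6)(96500)(+0.701) J/mol = −406 kJ/mol.

−406 kJ/mol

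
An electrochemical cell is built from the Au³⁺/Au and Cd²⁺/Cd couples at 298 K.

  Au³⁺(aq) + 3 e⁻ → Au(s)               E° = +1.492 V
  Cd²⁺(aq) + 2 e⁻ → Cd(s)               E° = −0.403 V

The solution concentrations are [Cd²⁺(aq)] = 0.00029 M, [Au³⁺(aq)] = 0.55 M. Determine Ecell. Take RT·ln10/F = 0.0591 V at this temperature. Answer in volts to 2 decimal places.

+1.99 V

Since E°(Au³⁺/Au) > E°(Cd²⁺/Cd), Au³⁺/Au serves as the cathode.
The standard potential is +1.492 − (−0.403) = +1.895 V and the balanced reaction transfers n = 6 electrons.
For the overall reaction 2 Au³⁺(aq) + 3 Cd(s) → 2 Au(s) + 3 Cd²⁺(aq), Q = [Cd²⁺(aq)]^3 / [Au³⁺(aq)]^2 = 8.06×10^−11, giving log Q = −10.094.
E = E° − (0.0591/n)·log Q = +1.895 − (0.0591/6)(−10.094) = +1.99 V.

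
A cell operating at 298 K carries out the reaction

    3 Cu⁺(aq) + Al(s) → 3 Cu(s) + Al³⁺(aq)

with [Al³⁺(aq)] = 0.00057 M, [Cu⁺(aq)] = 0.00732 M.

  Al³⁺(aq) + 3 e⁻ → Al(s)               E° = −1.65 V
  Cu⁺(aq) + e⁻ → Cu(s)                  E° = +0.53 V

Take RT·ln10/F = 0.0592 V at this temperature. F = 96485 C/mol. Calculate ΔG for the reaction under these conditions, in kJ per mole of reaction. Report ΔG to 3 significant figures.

E°cell = +0.53 − (−1.65) = +2.18 V; the balanced reaction transfers n = 3 electrons.
Q = [Al³⁺(aq)] / [Cu⁺(aq)]^3 = 1.45×10^3, so log Q = 3.162 and E = +2.18 − (0.0592/3)(3.162) = +2.1176 V.
Finally ΔG = −nFE = −(3)(96485 C/mol)(+2.1176 V) = −613 kJ/mol.

−613 kJ/mol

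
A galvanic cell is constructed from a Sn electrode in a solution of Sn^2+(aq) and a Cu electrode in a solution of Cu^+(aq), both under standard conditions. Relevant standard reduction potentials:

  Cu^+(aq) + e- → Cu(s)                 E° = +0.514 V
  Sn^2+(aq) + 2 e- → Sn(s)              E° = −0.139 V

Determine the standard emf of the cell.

The Cu⁺/Cu couple has the higher E°, so Cu ion is reduced (cathode) and Sn is oxidized (anode).
E°cell = E°(cathode) − E°(anode) = +0.514 − (−0.139) = +0.653 V.

+0.653 V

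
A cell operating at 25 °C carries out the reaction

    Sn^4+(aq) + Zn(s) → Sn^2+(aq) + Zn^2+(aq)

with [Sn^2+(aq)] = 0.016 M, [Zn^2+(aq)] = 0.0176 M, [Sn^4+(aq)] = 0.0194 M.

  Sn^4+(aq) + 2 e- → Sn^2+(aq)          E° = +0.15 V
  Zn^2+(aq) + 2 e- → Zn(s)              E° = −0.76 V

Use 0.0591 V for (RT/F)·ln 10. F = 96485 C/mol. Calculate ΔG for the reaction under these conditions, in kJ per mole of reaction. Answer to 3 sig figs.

With Sn⁴⁺/Sn²⁺ reduced at the cathode, E°cell = +0.15 − (−0.76) = +0.91 V and n = 2.
Q = ([Sn^2+(aq)]·[Zn^2+(aq)]) / [Sn^4+(aq)] = 0.0145, so log Q = −1.838 and E = +0.91 − (0.0591/2)(−1.838) = +0.9643 V.
Then ΔG = −nFE = −2 × 96485 × +0.9643 J/mol = −186 kJ/mol.

−186 kJ/mol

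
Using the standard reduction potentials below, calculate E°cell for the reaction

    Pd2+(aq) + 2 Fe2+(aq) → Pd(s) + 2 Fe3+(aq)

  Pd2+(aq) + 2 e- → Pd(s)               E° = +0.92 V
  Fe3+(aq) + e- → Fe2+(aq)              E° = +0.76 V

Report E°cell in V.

+0.16 V

In the reaction as written, Pd2+(aq) is reduced (cathode) and Fe3+(aq) is produced by oxidation at the anode.
E°cell = E°(cathode) − E°(anode) = +0.92 − (+0.76) = +0.16 V.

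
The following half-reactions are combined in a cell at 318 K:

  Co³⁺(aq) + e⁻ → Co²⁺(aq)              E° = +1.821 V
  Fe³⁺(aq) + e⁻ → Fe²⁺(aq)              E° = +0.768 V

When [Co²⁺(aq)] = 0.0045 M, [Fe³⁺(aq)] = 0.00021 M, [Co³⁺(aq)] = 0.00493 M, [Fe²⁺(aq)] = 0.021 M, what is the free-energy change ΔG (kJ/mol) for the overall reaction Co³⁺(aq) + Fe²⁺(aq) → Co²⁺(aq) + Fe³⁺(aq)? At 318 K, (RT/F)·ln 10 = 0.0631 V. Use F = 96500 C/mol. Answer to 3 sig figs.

The standard cell potential is +1.821 − (+0.768) = +1.053 V, with n = 1 electron in the balanced equation.
The reaction quotient is ([Co²⁺(aq)]·[Fe³⁺(aq)]) / ([Co³⁺(aq)]·[Fe²⁺(aq)]) = 0.00913; by Nernst, E = +1.053 − (0.0631/1)(−2.040) = +1.1817 V.
ΔG = −nFE = −(1)(96500)(+1.1817) J/mol = −114 kJ/mol.

−114 kJ/mol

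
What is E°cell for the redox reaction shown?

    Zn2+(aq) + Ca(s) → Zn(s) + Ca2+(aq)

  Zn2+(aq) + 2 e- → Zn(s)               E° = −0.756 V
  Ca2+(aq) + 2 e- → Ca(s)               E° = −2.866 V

+2.110 V

In the reaction as written, Zn2+(aq) is reduced (cathode) and Ca2+(aq) is produced by oxidation at the anode.
E°cell = E°(cathode) − E°(anode) = −0.756 − (−2.866) = +2.110 V.
The positive value indicates the reaction is spontaneous as written.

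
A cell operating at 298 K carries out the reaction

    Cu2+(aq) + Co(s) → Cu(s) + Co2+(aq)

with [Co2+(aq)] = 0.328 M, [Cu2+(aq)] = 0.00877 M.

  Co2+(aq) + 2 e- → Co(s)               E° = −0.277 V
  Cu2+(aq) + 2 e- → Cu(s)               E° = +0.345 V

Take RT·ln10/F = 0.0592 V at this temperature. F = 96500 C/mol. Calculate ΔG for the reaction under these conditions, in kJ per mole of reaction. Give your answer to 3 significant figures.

−111 kJ/mol

With Cu²⁺/Cu reduced at the cathode, E°cell = +0.345 − (−0.277) = +0.622 V and n = 2.
Q = [Co2+(aq)] / [Cu2+(aq)] = 37.4, so log Q = 1.573 and E = +0.622 − (0.0592/2)(1.573) = +0.5754 V.
ΔG = −nFE = −(2)(96500)(+0.5754) J/mol = −111 kJ/mol.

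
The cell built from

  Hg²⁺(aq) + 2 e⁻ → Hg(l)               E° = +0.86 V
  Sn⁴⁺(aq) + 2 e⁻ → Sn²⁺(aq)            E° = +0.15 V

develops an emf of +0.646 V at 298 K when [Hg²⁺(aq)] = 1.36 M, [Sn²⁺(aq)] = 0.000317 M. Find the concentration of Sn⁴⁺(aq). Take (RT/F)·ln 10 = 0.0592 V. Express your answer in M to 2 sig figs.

With Hg²⁺/Hg at the cathode and Sn⁴⁺/Sn²⁺ at the anode, E°cell = +0.86 − (+0.15) = +0.71 V (n = 2).
Since E = E° − (0.0592/n)·log Q, log Q = n(E° − E)/0.0592 = 2.162.
The balanced reaction is Hg²⁺(aq) + Sn²⁺(aq) → Hg(l) + Sn⁴⁺(aq), so Q = [Sn⁴⁺(aq)] / ([Hg²⁺(aq)]·[Sn²⁺(aq)]).
Isolating [Sn⁴⁺(aq)] in Q = 10^{2.162} yields log [Sn⁴⁺(aq)] = −1.203, i.e. 0.063 M.

0.063 M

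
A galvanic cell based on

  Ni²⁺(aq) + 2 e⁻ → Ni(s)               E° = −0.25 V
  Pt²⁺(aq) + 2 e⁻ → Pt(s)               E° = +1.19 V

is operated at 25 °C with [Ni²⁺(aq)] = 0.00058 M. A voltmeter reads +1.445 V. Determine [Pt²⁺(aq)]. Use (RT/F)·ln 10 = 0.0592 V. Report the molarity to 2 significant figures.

The Pt²⁺/Pt couple has the larger reduction potential, so it is the cathode: E°cell = +1.19 − (−0.25) = +1.44 V and n = 2.
From the Nernst equation, log Q = n(E° − E)/0.0592 = 2·(+1.44 − (+1.445))/0.0592 = −0.169.
Balancing electrons gives Pt²⁺(aq) + Ni(s) → Pt(s) + Ni²⁺(aq); thus Q = [Ni²⁺(aq)] / [Pt²⁺(aq)].
Isolating [Pt²⁺(aq)] in Q = 10^{−0.169} yields log [Pt²⁺(aq)] = −3.068, i.e. 0.00086 M.

0.00086 M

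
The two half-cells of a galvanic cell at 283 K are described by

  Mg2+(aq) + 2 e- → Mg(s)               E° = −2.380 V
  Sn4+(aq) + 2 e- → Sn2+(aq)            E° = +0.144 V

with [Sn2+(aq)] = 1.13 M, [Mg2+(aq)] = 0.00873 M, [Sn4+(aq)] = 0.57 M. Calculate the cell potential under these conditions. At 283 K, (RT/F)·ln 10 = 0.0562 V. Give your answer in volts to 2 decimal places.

The Sn⁴⁺/Sn²⁺ couple has the more positive E°, so it is the cathode; Mg²⁺/Mg is the anode.
The standard potential is +0.144 − (−2.380) = +2.524 V and the balanced reaction transfers n = 2 electrons.
Balancing gives Sn4+(aq) + Mg(s) → Sn2+(aq) + Mg2+(aq); hence Q = ([Sn2+(aq)]·[Mg2+(aq)]) / [Sn4+(aq)] = 0.0173 (log Q = −1.762).
Applying E = E° − (RT ln10/nF)·log Q gives +2.524 − (0.0562/2)(−1.762) = +2.57 V.

+2.57 V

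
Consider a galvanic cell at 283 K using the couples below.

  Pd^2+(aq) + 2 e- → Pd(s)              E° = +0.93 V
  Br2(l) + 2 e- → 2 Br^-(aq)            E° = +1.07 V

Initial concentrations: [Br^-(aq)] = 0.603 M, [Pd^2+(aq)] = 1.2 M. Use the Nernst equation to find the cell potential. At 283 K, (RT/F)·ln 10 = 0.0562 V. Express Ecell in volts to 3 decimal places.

Since E°(Br₂/Br⁻) > E°(Pd²⁺/Pd), Br₂/Br⁻ serves as the cathode.
E°cell = +1.07 − (+0.93) = +0.14 V, with n = 2 electrons transferred.
Balancing gives Br2(l) + Pd(s) → 2 Br^-(aq) + Pd^2+(aq); hence Q = [Br^-(aq)]^2·[Pd^2+(aq)] = 0.436 (log Q = −0.360).
E = E° − (0.0562/n)·log Q = +0.14 − (0.0562/2)(−0.360) = +0.150 V.

+0.150 V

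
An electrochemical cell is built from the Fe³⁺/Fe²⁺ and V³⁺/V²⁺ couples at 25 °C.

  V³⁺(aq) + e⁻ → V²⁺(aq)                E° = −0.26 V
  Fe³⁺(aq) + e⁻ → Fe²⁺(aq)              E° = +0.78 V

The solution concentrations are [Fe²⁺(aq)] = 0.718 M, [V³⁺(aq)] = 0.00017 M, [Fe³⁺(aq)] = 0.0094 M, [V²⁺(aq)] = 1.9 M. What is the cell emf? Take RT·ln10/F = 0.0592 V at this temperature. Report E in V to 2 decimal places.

The Fe³⁺/Fe²⁺ couple has the more positive E°, so it is the cathode; V³⁺/V²⁺ is the anode.
E°cell = E°cat − E°an = +0.78 − (−0.26) = +1.04 V; n = 1.
The balanced reaction is Fe³⁺(aq) + V²⁺(aq) → Fe²⁺(aq) + V³⁺(aq), so Q = ([Fe²⁺(aq)]·[V³⁺(aq)]) / ([Fe³⁺(aq)]·[V²⁺(aq)]) = 0.00683 and log Q = −2.165.
Applying E = E° − (RT ln10/nF)·log Q gives +1.04 − (0.0592/1)(−2.165) = +1.17 V.

+1.17 V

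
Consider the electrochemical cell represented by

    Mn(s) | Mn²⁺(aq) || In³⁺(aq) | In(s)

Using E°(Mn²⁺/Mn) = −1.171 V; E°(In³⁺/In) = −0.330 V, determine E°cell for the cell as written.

By convention the left-hand electrode in cell notation is the anode (oxidation) and the right-hand electrode is the cathode (reduction).
E°cell = E°(right) − E°(left) = −0.330 − (−1.171) = +0.841 V.

+0.841 V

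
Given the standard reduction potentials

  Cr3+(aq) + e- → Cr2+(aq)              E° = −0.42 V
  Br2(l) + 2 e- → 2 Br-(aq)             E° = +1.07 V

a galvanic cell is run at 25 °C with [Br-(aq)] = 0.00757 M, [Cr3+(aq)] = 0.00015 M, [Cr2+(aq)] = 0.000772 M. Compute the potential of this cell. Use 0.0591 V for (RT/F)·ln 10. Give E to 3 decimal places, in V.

Since E°(Br₂/Br⁻) > E°(Cr³⁺/Cr²⁺), Br₂/Br⁻ serves as the cathode.
The standard potential is +1.07 − (−0.42) = +1.49 V and the balanced reaction transfers n = 2 electrons.
For the overall reaction Br2(l) + 2 Cr2+(aq) → 2 Br-(aq) + 2 Cr3+(aq), Q = ([Br-(aq)]^2·[Cr3+(aq)]^2) / [Cr2+(aq)]^2 = 2.16×10^−6, giving log Q = −5.665.
Applying E = E° − (RT ln10/nF)·log Q gives +1.49 − (0.0591/2)(−5.665) = +1.657 V.

+1.657 V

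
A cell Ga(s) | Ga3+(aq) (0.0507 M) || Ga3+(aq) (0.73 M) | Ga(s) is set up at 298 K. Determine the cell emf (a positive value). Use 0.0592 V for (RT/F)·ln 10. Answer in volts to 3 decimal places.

0.023 V

For a concentration cell E°cell = 0, since both electrodes use the same couple.
The compartment with the higher Ga3+(aq) concentration (0.73 M) acts as the cathode; ions are reduced there and produced at the dilute (0.0507 M) anode.
With n = 3, Ecell = −(0.0592/3)·log([dilute]/[conc]) = −(0.0592/3)·log(0.0507/0.73) = +0.023 V.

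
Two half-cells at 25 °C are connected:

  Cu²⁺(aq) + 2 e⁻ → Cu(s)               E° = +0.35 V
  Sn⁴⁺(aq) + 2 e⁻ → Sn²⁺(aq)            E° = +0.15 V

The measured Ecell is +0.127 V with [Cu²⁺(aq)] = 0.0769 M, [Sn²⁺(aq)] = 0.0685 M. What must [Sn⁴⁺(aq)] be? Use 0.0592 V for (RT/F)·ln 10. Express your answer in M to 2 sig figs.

1.5 M

With Cu²⁺/Cu at the cathode and Sn⁴⁺/Sn²⁺ at the anode, E°cell = +0.35 − (+0.15) = +0.20 V (n = 2).
Rearranging E = E° − (0.0592/n)·log Q gives log Q = 2(+0.20 − (+0.127))/0.0592 = 2.466.
For Cu²⁺(aq) + Sn²⁺(aq) → Cu(s) + Sn⁴⁺(aq), the reaction quotient is Q = [Sn⁴⁺(aq)] / ([Cu²⁺(aq)]·[Sn²⁺(aq)]).
Isolating [Sn⁴⁺(aq)] in Q = 10^{2.466} yields log [Sn⁴⁺(aq)] = 0.188, i.e. 1.5 M.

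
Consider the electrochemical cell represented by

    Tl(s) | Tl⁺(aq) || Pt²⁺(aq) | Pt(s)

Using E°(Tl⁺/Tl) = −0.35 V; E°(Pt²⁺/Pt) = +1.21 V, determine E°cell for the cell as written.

+1.56 V

By convention the left-hand electrode in cell notation is the anode (oxidation) and the right-hand electrode is the cathode (reduction).
E°cell = E°(right) − E°(left) = +1.21 − (−0.35) = +1.56 V.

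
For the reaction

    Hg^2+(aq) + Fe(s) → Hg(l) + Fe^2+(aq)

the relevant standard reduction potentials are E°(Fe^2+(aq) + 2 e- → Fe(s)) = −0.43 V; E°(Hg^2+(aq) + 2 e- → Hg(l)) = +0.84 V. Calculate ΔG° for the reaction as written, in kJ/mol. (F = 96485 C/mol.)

In the reaction as written Hg^2+(aq) is reduced, so the Hg²⁺/Hg couple is the cathode and Fe²⁺/Fe is the anode.
E°cell = +0.84 − (−0.43) = +1.27 V; balancing electrons gives n = 2.
ΔG° = −nFE°cell = −(2)(96485)(+1.27) J/mol = −245 kJ/mol.

−245 kJ/mol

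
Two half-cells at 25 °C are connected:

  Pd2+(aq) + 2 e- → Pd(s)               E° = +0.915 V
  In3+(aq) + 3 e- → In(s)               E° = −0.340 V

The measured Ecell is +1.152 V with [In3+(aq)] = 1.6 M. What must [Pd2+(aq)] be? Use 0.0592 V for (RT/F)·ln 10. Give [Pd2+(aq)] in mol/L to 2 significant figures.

With Pd²⁺/Pd at the cathode and In³⁺/In at the anode, E°cell = +0.915 − (−0.340) = +1.255 V (n = 6).
From the Nernst equation, log Q = n(E° − E)/0.0592 = 6·(+1.255 − (+1.152))/0.0592 = 10.439.
The balanced reaction is 3 Pd2+(aq) + 2 In(s) → 3 Pd(s) + 2 In3+(aq), so Q = [In3+(aq)]^2 / [Pd2+(aq)]^3.
Isolating [Pd2+(aq)] in Q = 10^{10.439} yields log [Pd2+(aq)] = −3.344, i.e. 0.00045 M.

0.00045 M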